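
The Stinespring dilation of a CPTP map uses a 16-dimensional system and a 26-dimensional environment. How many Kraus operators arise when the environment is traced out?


Tracing out the environment in an orthonormal basis {|i>_E} gives Kraus operators K_i = <i|_E U |0>_E.
Number of Kraus operators = dim(H_env) = d_env
= 26

26


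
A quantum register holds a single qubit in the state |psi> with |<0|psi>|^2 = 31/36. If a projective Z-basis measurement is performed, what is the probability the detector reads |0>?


|alpha|^2 = 31/36 = 0.8611
|beta|^2 = 1 - 31/36 = 5/36 = 0.1389
P(|0>) = |alpha|^2 = 0.8611

0.8611


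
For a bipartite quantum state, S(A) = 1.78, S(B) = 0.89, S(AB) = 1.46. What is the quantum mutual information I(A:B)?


I(A:B) = S(A) + S(B) - S(AB)
= 1.78 + 0.89 - 1.46
= 1.2100

1.2100


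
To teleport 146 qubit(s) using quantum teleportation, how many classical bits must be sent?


Quantum teleportation requires 2 classical bits per qubit teleported.
146 qubit(s) -> 2 * 146 = 292 classical bits

292


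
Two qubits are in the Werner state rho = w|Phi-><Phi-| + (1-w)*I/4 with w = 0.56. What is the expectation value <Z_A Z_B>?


|Phi-> = (|00> - |11>)/sqrt(2)
For the pure Bell state, <Z_A Z_B> = +1 (Bell-state Pauli correlator).
The maximally-mixed part I/4 has tr(I/4 * P tensor P) = 0 for any traceless Pauli P.
So <Z_A Z_B>_rho = w * (+1) + (1 - w) * 0
= 0.56 * (+1)
= 0.5600

0.5600


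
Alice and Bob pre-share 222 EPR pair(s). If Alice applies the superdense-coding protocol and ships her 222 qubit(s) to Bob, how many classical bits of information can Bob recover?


Superdense coding allows 2 classical bits per shared entangled pair.
222 pair(s) -> 2 * 222 = 444 classical bits

444


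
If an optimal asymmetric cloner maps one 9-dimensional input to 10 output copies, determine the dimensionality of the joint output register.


Output space = H^(tensor 10) where dim(H) = 9
dim = 9^10
= 81 (after 2 factors)
= 729 (after 3 factors)
= 6561 (after 4 factors)
= 59049 (after 5 factors)
= 531441 (after 6 factors)
= 4782969 (after 7 factors)
= 43046721 (after 8 factors)
= 387420489 (after 9 factors)
= 3486784401 (after 10 factors)
= 3486784401

3486784401


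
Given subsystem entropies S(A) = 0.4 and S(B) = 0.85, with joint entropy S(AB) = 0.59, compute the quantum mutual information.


I(A:B) = S(A) + S(B) - S(AB)
= 0.4 + 0.85 - 0.59
= 0.6600

0.6600


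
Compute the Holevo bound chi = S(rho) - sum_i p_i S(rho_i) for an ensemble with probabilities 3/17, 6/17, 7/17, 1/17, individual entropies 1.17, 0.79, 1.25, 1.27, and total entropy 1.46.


chi = S(rho) - sum_i p_i * S(rho_i)
Weighted entropy = 3/17 * 1.17 + 6/17 * 0.79 + 7/17 * 1.25 + 1/17 * 1.27
= 1.0747
chi = 1.46 - 1.0747
= 0.3853

0.3853


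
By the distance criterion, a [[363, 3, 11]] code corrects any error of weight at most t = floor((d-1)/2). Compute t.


Code parameters: [[363, 3, 11]], distance d = 11.
Number of correctable errors = floor((d-1)/2)
= floor((11 - 1)/2)
= floor(10/2)
= 5

5


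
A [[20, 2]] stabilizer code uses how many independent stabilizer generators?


For an [[n,k]] stabilizer code:
Number of stabilizer generators = n - k
= 20 - 2
= 18

18


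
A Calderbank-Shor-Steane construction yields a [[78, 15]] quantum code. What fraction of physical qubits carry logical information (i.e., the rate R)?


Code rate R = k/n
= 15/78
= 0.1923

0.1923


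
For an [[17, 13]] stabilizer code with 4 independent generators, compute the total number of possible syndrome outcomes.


Each stabilizer generator gives a binary (+1 or -1) measurement outcome.
With 4 independent generators:
Total syndromes = 2^4
= 16

16


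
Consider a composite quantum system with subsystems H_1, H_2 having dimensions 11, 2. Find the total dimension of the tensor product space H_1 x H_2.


dim(H_1 x H_2) = 11 * 2
= 22

22


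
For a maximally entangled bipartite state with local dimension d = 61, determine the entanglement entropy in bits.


For a maximally entangled state in d x d:
S = log2(d) = log2(61)
= 5.9307

5.9307


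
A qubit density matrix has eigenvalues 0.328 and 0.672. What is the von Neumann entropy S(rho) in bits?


S = -p*log2(p) - (1-p)*log2(1-p)
p = 0.3280, 1-p = 0.6720
= -0.3280 * log2(0.3280) - 0.6720 * log2(0.6720)
= -(-0.5275) - (-0.3854)
= 0.9129

0.9129


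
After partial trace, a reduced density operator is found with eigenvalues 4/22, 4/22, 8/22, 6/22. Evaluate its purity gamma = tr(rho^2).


tr(rho^2) = sum of eigenvalues squared
= (4/22)^2 + (4/22)^2 + (8/22)^2 + (6/22)^2
= (16 + 16 + 64 + 36) / 484
= 132/484
= 0.2727

0.2727


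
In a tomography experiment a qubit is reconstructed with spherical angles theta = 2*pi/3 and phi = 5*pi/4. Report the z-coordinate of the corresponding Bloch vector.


theta = 2.0944, phi = 3.9270
r_z = cos(theta) = -0.5000

-0.5000


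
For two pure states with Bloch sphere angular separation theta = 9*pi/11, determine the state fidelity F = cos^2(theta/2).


For states separated by angle theta on Bloch sphere:
F = cos^2(theta/2)
theta = 9*pi/11 = 2.5704
theta/2 = 1.2852
cos(theta/2) = 0.2817
F = 0.0794

0.0794


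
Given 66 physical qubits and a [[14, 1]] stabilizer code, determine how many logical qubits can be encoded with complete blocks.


Each code block uses 14 physical qubits for 1 logical qubit(s).
Number of complete blocks = floor(66 / 14) = 4
Logical qubits = 4 * 1
= 4

4


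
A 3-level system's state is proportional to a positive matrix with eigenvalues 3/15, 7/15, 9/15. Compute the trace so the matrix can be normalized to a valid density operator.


tr(M) = sum of eigenvalues
= 3/15 + 7/15 + 9/15
= 19/15
= 1.2667

1.2667


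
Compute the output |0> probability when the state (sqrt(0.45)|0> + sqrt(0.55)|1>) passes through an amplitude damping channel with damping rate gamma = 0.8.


For amplitude damping with parameter gamma on state sqrt(a)|0> + sqrt(b)|1>:
alpha^2 = 0.45, beta^2 = 0.55
P(|0>) = alpha^2 + gamma * beta^2
= 0.45 + 0.8 * 0.55
= 0.45 + 0.4400
= 0.8900

0.8900


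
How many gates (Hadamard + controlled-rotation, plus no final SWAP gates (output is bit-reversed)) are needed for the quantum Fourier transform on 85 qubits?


Hadamard gates: 85
Controlled rotations: n*(n-1)/2 = 85*84/2 = 3570
SWAP gates: 0 (omitted)
Total = 85 + 3570
= 3655

3655


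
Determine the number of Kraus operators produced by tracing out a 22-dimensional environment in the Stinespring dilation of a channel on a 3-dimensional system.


Tracing out the environment in an orthonormal basis {|i>_E} gives Kraus operators K_i = <i|_E U |0>_E.
Number of Kraus operators = dim(H_env) = d_env
= 22

22


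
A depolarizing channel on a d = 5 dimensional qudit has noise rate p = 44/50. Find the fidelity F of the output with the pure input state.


F = (1-p) + p/d
= (1 - 0.8800) + 0.8800/5
= 0.1200 + 0.1760
= 0.2960

0.2960


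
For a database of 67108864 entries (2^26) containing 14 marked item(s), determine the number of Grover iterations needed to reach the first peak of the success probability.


After j Grover iterations the success probability is P(j) = sin^2((2j+1)*theta), where sin(theta) = sqrt(k/N).
N = 2^26 = 67108864, k = 14
sin(theta) = sqrt(k/N) = 0.0004567452865
theta = arcsin(sqrt(k/N)) = 0.0004567453024 rad
P(j) reaches its first maximum when (2j+1)*theta is as close as possible to pi/2, i.e. j = round(pi/(4*theta) - 1/2).
pi/(4*theta) - 1/2 = 1719.0539
(For comparison, the common estimate pi/4 * sqrt(N/k) = 1719.5540; the exact maximiser is used here.)
Optimal iterations = 1719

1719


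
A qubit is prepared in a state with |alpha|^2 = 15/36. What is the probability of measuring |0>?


|alpha|^2 = 15/36 = 0.4167
|beta|^2 = 1 - 15/36 = 21/36 = 0.5833
P(|0>) = |alpha|^2 = 0.4167

0.4167


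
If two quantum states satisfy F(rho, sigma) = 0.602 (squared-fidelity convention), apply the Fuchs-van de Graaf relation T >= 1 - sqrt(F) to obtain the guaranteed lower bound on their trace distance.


Fuchs-van de Graaf (squared-fidelity convention): 1 - sqrt(F) <= T <= sqrt(1 - F).
Lower bound: T >= 1 - sqrt(F)
sqrt(F) = sqrt(0.602) = 0.7759
T >= 1 - 0.7759
T >= 0.2241

0.2241


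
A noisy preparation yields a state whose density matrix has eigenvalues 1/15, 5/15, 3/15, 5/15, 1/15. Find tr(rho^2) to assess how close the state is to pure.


tr(rho^2) = sum of eigenvalues squared
= (1/15)^2 + (5/15)^2 + (3/15)^2 + (5/15)^2 + (1/15)^2
= (1 + 25 + 9 + 25 + 1) / 225
= 61/225
= 0.2711

0.2711


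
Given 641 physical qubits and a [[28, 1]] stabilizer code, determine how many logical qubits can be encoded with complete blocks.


Each code block uses 28 physical qubits for 1 logical qubit(s).
Number of complete blocks = floor(641 / 28) = 22
Logical qubits = 22 * 1
= 22

22


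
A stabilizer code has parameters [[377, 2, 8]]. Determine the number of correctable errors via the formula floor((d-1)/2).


Code parameters: [[377, 2, 8]], distance d = 8.
Number of correctable errors = floor((d-1)/2)
= floor((8 - 1)/2)
= floor(7/2)
= 3

3


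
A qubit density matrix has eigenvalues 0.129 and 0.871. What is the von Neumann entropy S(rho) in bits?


S = -p*log2(p) - (1-p)*log2(1-p)
p = 0.1290, 1-p = 0.8710
= -0.1290 * log2(0.1290) - 0.8710 * log2(0.8710)
= -(-0.3811) - (-0.1736)
= 0.5547

0.5547


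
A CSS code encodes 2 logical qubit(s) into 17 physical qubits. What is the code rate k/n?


Code rate R = k/n
= 2/17
= 0.1176

0.1176


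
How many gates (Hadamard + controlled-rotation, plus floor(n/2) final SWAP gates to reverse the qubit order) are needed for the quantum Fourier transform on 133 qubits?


Hadamard gates: 133
Controlled rotations: n*(n-1)/2 = 133*132/2 = 8778
SWAP gates: floor(n/2) = floor(133/2) = 66
Total = 133 + 8778 + 66
= 8977

8977


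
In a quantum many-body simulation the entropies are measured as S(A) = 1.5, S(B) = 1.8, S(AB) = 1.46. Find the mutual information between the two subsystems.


I(A:B) = S(A) + S(B) - S(AB)
= 1.5 + 1.8 - 1.46
= 1.8400

1.8400


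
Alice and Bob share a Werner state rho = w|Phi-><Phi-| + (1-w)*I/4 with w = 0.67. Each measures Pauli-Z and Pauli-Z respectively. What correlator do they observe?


|Phi-> = (|00> - |11>)/sqrt(2)
For the pure Bell state, <Z_A Z_B> = +1 (Bell-state Pauli correlator).
The maximally-mixed part I/4 has tr(I/4 * P tensor P) = 0 for any traceless Pauli P.
So <Z_A Z_B>_rho = w * (+1) + (1 - w) * 0
= 0.67 * (+1)
= 0.6700

0.6700


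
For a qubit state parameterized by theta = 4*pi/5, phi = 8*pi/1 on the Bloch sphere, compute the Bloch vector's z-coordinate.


theta = 2.5133, phi = 25.1327
r_z = cos(theta) = -0.8090

-0.8090


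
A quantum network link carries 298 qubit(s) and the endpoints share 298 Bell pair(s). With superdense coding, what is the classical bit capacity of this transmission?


Superdense coding allows 2 classical bits per shared entangled pair.
298 pair(s) -> 2 * 298 = 596 classical bits

596


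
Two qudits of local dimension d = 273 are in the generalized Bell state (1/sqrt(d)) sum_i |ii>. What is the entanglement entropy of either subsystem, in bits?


For a maximally entangled state in d x d:
S = log2(d) = log2(273)
= 8.0928

8.0928


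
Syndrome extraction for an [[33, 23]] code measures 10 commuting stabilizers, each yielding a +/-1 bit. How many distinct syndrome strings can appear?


Each stabilizer generator gives a binary (+1 or -1) measurement outcome.
With 10 independent generators:
Total syndromes = 2^10
= 1024

1024


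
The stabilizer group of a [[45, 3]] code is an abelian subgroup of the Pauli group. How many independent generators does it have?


For an [[n,k]] stabilizer code:
Number of stabilizer generators = n - k
= 45 - 3
= 42

42


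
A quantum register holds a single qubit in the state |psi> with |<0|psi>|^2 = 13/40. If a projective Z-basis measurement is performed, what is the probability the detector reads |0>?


|alpha|^2 = 13/40 = 0.3250
|beta|^2 = 1 - 13/40 = 27/40 = 0.6750
P(|0>) = |alpha|^2 = 0.3250

0.3250


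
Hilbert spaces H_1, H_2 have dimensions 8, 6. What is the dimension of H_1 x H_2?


dim(H_1 x H_2) = 8 * 6
= 48

48


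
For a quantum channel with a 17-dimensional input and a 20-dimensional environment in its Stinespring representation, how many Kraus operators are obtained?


Tracing out the environment in an orthonormal basis {|i>_E} gives Kraus operators K_i = <i|_E U |0>_E.
Number of Kraus operators = dim(H_env) = d_env
= 20

20


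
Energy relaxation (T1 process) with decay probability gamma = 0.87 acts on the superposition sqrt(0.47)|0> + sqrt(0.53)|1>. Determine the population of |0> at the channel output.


For amplitude damping with parameter gamma on state sqrt(a)|0> + sqrt(b)|1>:
alpha^2 = 0.47, beta^2 = 0.53
P(|0>) = alpha^2 + gamma * beta^2
= 0.47 + 0.87 * 0.53
= 0.47 + 0.4611
= 0.9311

0.9311


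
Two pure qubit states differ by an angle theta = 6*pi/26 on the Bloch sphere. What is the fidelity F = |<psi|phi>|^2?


For states separated by angle theta on Bloch sphere:
F = cos^2(theta/2)
theta = 6*pi/26 = 0.7250
theta/2 = 0.3625
cos(theta/2) = 0.9350
F = 0.8743

0.8743


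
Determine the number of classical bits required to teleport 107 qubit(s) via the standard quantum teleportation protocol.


Quantum teleportation requires 2 classical bits per qubit teleported.
107 qubit(s) -> 2 * 107 = 214 classical bits

214


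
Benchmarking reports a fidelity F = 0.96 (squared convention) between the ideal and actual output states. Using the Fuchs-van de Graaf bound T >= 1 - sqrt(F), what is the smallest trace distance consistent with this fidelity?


Fuchs-van de Graaf (squared-fidelity convention): 1 - sqrt(F) <= T <= sqrt(1 - F).
Lower bound: T >= 1 - sqrt(F)
sqrt(F) = sqrt(0.96) = 0.9798
T >= 1 - 0.9798
T >= 0.0202

0.0202


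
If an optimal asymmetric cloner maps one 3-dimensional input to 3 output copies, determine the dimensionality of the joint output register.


Output space = H^(tensor 3) where dim(H) = 3
dim = 3^3
= 9 (after 2 factors)
= 27 (after 3 factors)
= 27

27


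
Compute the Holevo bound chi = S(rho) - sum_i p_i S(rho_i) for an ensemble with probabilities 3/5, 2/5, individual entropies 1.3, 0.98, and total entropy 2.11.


chi = S(rho) - sum_i p_i * S(rho_i)
Weighted entropy = 3/5 * 1.3 + 2/5 * 0.98
= 1.1720
chi = 2.11 - 1.1720
= 0.9380

0.9380


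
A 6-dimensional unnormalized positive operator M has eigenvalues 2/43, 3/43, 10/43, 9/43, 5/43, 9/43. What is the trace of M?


tr(M) = sum of eigenvalues
= 2/43 + 3/43 + 10/43 + 9/43 + 5/43 + 9/43
= 38/43
= 0.8837

0.8837


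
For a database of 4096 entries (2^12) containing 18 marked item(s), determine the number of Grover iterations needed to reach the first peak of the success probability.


After j Grover iterations the success probability is P(j) = sin^2((2j+1)*theta), where sin(theta) = sqrt(k/N).
N = 2^12 = 4096, k = 18
sin(theta) = sqrt(k/N) = 0.06629126074
theta = arcsin(sqrt(k/N)) = 0.06633991017 rad
P(j) reaches its first maximum when (2j+1)*theta is as close as possible to pi/2, i.e. j = round(pi/(4*theta) - 1/2).
pi/(4*theta) - 1/2 = 11.3390
(For comparison, the common estimate pi/4 * sqrt(N/k) = 11.8477; the exact maximiser is used here.)
Optimal iterations = 11

11


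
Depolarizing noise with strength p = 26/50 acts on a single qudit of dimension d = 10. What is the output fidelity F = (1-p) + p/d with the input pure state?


F = (1-p) + p/d
= (1 - 0.5200) + 0.5200/10
= 0.4800 + 0.0520
= 0.5320

0.5320


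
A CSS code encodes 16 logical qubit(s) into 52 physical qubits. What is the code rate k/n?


Code rate R = k/n
= 16/52
= 0.3077

0.3077


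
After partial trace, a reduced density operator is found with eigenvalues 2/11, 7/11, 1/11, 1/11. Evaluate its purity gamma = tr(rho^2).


tr(rho^2) = sum of eigenvalues squared
= (2/11)^2 + (7/11)^2 + (1/11)^2 + (1/11)^2
= (4 + 49 + 1 + 1) / 121
= 55/121
= 0.4545

0.4545


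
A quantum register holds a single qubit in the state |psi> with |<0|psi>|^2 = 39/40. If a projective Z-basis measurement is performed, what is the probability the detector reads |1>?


|alpha|^2 = 39/40 = 0.9750
|beta|^2 = 1 - 39/40 = 1/40 = 0.0250
P(|1>) = |beta|^2 = 0.0250

0.0250


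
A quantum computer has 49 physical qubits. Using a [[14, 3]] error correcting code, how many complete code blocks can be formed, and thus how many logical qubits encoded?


Each code block uses 14 physical qubits for 3 logical qubit(s).
Number of complete blocks = floor(49 / 14) = 3
Logical qubits = 3 * 3
= 9

9


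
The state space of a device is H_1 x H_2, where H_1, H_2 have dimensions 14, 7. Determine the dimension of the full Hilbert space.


dim(H_1 x H_2) = 14 * 7
= 98

98


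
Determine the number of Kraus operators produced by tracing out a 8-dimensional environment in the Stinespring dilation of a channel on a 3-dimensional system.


Tracing out the environment in an orthonormal basis {|i>_E} gives Kraus operators K_i = <i|_E U |0>_E.
Number of Kraus operators = dim(H_env) = d_env
= 8

8


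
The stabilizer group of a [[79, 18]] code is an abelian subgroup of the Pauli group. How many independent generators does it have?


For an [[n,k]] stabilizer code:
Number of stabilizer generators = n - k
= 79 - 18
= 61

61


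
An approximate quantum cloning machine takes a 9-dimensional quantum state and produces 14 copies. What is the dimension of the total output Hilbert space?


Output space = H^(tensor 14) where dim(H) = 9
dim = 9^14
= 81 (after 2 factors)
= 729 (after 3 factors)
= 6561 (after 4 factors)
= 59049 (after 5 factors)
= 531441 (after 6 factors)
= 4782969 (after 7 factors)
= 43046721 (after 8 factors)
= 387420489 (after 9 factors)
= 3486784401 (after 10 factors)
= 31381059609 (after 11 factors)
= 282429536481 (after 12 factors)
= 2541865828329 (after 13 factors)
= 22876792454961 (after 14 factors)
= 22876792454961

22876792454961


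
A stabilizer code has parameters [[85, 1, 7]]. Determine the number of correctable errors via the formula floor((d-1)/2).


Code parameters: [[85, 1, 7]], distance d = 7.
Number of correctable errors = floor((d-1)/2)
= floor((7 - 1)/2)
= floor(6/2)
= 3

3


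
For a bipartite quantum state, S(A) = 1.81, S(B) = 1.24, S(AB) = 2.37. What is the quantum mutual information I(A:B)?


I(A:B) = S(A) + S(B) - S(AB)
= 1.81 + 1.24 - 2.37
= 0.6800

0.6800


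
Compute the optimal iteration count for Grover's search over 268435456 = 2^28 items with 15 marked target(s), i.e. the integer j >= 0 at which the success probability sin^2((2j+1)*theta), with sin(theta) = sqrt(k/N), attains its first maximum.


After j Grover iterations the success probability is P(j) = sin^2((2j+1)*theta), where sin(theta) = sqrt(k/N).
N = 2^28 = 268435456, k = 15
sin(theta) = sqrt(k/N) = 0.0002363881437
theta = arcsin(sqrt(k/N)) = 0.0002363881459 rad
P(j) reaches its first maximum when (2j+1)*theta is as close as possible to pi/2, i.e. j = round(pi/(4*theta) - 1/2).
pi/(4*theta) - 1/2 = 3321.9939
(For comparison, the common estimate pi/4 * sqrt(N/k) = 3322.4939; the exact maximiser is used here.)
Optimal iterations = 3322

3322


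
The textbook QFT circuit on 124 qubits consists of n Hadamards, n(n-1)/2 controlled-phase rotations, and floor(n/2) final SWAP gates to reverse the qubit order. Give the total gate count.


Hadamard gates: 124
Controlled rotations: n*(n-1)/2 = 124*123/2 = 7626
SWAP gates: floor(n/2) = floor(124/2) = 62
Total = 124 + 7626 + 62
= 7812

7812


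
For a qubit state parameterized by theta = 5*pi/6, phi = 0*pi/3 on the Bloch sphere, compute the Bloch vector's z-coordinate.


theta = 2.6180, phi = 0.0000
r_z = cos(theta) = -0.8660

-0.8660


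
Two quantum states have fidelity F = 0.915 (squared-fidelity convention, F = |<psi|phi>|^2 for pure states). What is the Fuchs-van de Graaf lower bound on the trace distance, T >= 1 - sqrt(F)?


Fuchs-van de Graaf (squared-fidelity convention): 1 - sqrt(F) <= T <= sqrt(1 - F).
Lower bound: T >= 1 - sqrt(F)
sqrt(F) = sqrt(0.915) = 0.9566
T >= 1 - 0.9566
T >= 0.0434

0.0434


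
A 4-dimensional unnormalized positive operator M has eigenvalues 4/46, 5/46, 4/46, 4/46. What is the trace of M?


tr(M) = sum of eigenvalues
= 4/46 + 5/46 + 4/46 + 4/46
= 17/46
= 0.3696

0.3696


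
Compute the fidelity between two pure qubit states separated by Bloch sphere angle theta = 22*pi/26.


For states separated by angle theta on Bloch sphere:
F = cos^2(theta/2)
theta = 22*pi/26 = 2.6583
theta/2 = 1.3291
cos(theta/2) = 0.2393
F = 0.0573

0.0573


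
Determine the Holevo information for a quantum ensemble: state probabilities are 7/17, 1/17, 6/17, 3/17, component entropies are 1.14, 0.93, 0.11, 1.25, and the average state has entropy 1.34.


chi = S(rho) - sum_i p_i * S(rho_i)
Weighted entropy = 7/17 * 1.14 + 1/17 * 0.93 + 6/17 * 0.11 + 3/17 * 1.25
= 0.7835
chi = 1.34 - 0.7835
= 0.5565

0.5565


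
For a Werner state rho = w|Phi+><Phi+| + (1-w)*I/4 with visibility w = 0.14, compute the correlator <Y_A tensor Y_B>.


|Phi+> = (|00> + |11>)/sqrt(2)
For the pure Bell state, <Y_A Y_B> = -1 (Bell-state Pauli correlator).
The maximally-mixed part I/4 has tr(I/4 * P tensor P) = 0 for any traceless Pauli P.
So <Y_A Y_B>_rho = w * (-1) + (1 - w) * 0
= 0.14 * (-1)
= -0.1400

-0.1400


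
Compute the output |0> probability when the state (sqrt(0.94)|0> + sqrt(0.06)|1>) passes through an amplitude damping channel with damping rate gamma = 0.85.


For amplitude damping with parameter gamma on state sqrt(a)|0> + sqrt(b)|1>:
alpha^2 = 0.94, beta^2 = 0.06
P(|0>) = alpha^2 + gamma * beta^2
= 0.94 + 0.85 * 0.06
= 0.94 + 0.0510
= 0.9910

0.9910


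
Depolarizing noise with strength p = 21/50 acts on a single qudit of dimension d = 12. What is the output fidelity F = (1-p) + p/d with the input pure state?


F = (1-p) + p/d
= (1 - 0.4200) + 0.4200/12
= 0.5800 + 0.0350
= 0.6150

0.6150


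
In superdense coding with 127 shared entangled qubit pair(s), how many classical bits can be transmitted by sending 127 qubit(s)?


Superdense coding allows 2 classical bits per shared entangled pair.
127 pair(s) -> 2 * 127 = 254 classical bits

254


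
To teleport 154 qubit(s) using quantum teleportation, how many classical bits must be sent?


Quantum teleportation requires 2 classical bits per qubit teleported.
154 qubit(s) -> 2 * 154 = 308 classical bits

308


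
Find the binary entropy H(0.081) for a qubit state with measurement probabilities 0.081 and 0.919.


S = -p*log2(p) - (1-p)*log2(1-p)
p = 0.0810, 1-p = 0.9190
= -0.0810 * log2(0.0810) - 0.9190 * log2(0.9190)
= -(-0.2937) - (-0.1120)
= 0.4057

0.4057


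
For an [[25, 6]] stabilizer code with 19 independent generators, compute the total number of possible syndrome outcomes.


Each stabilizer generator gives a binary (+1 or -1) measurement outcome.
With 19 independent generators:
Total syndromes = 2^19
= 524288

524288


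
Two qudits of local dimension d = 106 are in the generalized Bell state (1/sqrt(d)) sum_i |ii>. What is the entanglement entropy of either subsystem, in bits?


For a maximally entangled state in d x d:
S = log2(d) = log2(106)
= 6.7279

6.7279


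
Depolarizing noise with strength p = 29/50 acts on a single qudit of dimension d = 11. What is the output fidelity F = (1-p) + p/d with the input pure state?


F = (1-p) + p/d
= (1 - 0.5800) + 0.5800/11
= 0.4200 + 0.0527
= 0.4727

0.4727


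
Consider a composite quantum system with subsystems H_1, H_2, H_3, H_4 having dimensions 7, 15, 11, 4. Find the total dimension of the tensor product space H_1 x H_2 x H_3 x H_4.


dim(H_1 x H_2 x H_3 x H_4) = 7 * 15 * 11 * 4
= 105 * 11 * 4
= 1155 * 4
= 4620

4620


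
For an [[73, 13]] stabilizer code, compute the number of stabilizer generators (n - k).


For an [[n,k]] stabilizer code:
Number of stabilizer generators = n - k
= 73 - 13
= 60

60


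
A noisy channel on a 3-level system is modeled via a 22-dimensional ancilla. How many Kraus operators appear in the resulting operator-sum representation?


Tracing out the environment in an orthonormal basis {|i>_E} gives Kraus operators K_i = <i|_E U |0>_E.
Number of Kraus operators = dim(H_env) = d_env
= 22

22


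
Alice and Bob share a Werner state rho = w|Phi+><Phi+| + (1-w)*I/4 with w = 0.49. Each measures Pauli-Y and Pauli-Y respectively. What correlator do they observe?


|Phi+> = (|00> + |11>)/sqrt(2)
For the pure Bell state, <Y_A Y_B> = -1 (Bell-state Pauli correlator).
The maximally-mixed part I/4 has tr(I/4 * P tensor P) = 0 for any traceless Pauli P.
So <Y_A Y_B>_rho = w * (-1) + (1 - w) * 0
= 0.49 * (-1)
= -0.4900

-0.4900


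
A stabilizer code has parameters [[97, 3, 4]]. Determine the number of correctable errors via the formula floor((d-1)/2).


Code parameters: [[97, 3, 4]], distance d = 4.
Number of correctable errors = floor((d-1)/2)
= floor((4 - 1)/2)
= floor(3/2)
= 1

1


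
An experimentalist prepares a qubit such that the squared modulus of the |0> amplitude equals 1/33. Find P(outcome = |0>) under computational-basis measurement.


|alpha|^2 = 1/33 = 0.0303
|beta|^2 = 1 - 1/33 = 32/33 = 0.9697
P(|0>) = |alpha|^2 = 0.0303

0.0303


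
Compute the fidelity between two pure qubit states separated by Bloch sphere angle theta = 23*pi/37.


For states separated by angle theta on Bloch sphere:
F = cos^2(theta/2)
theta = 23*pi/37 = 1.9529
theta/2 = 0.9764
cos(theta/2) = 0.5600
F = 0.3136

0.3136


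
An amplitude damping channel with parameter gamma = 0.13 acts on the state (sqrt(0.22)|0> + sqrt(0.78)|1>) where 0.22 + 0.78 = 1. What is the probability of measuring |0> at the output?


For amplitude damping with parameter gamma on state sqrt(a)|0> + sqrt(b)|1>:
alpha^2 = 0.22, beta^2 = 0.78
P(|0>) = alpha^2 + gamma * beta^2
= 0.22 + 0.13 * 0.78
= 0.22 + 0.1014
= 0.3214

0.3214


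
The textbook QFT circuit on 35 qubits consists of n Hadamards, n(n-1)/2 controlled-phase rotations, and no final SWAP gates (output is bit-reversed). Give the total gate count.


Hadamard gates: 35
Controlled rotations: n*(n-1)/2 = 35*34/2 = 595
SWAP gates: 0 (omitted)
Total = 35 + 595
= 630

630


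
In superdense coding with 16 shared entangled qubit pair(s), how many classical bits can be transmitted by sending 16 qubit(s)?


Superdense coding allows 2 classical bits per shared entangled pair.
16 pair(s) -> 2 * 16 = 32 classical bits

32


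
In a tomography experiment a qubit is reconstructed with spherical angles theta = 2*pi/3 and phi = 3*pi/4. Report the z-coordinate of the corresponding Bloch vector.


theta = 2.0944, phi = 2.3562
r_z = cos(theta) = -0.5000

-0.5000


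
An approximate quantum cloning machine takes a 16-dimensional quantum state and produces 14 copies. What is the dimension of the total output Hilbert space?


Output space = H^(tensor 14) where dim(H) = 16
dim = 16^14
= 256 (after 2 factors)
= 4096 (after 3 factors)
= 65536 (after 4 factors)
= 1048576 (after 5 factors)
= 16777216 (after 6 factors)
= 268435456 (after 7 factors)
= 4294967296 (after 8 factors)
= 68719476736 (after 9 factors)
= 1099511627776 (after 10 factors)
= 17592186044416 (after 11 factors)
= 281474976710656 (after 12 factors)
= 4503599627370496 (after 13 factors)
= 72057594037927936 (after 14 factors)
= 72057594037927936

72057594037927936


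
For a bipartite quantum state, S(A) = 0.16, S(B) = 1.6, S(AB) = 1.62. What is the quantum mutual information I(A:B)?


I(A:B) = S(A) + S(B) - S(AB)
= 0.16 + 1.6 - 1.62
= 0.1400

0.1400


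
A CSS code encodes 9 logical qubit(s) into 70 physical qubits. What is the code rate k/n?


Code rate R = k/n
= 9/70
= 0.1286

0.1286


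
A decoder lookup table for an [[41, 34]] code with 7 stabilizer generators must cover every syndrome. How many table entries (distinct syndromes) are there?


Each stabilizer generator gives a binary (+1 or -1) measurement outcome.
With 7 independent generators:
Total syndromes = 2^7
= 128

128


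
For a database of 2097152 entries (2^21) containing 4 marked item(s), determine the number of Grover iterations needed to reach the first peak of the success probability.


After j Grover iterations the success probability is P(j) = sin^2((2j+1)*theta), where sin(theta) = sqrt(k/N).
N = 2^21 = 2097152, k = 4
sin(theta) = sqrt(k/N) = 0.001381067932
theta = arcsin(sqrt(k/N)) = 0.001381068371 rad
P(j) reaches its first maximum when (2j+1)*theta is as close as possible to pi/2, i.e. j = round(pi/(4*theta) - 1/2).
pi/(4*theta) - 1/2 = 568.1888
(For comparison, the common estimate pi/4 * sqrt(N/k) = 568.6890; the exact maximiser is used here.)
Optimal iterations = 568

568


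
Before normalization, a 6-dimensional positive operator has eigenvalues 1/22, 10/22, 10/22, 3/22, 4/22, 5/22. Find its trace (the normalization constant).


tr(M) = sum of eigenvalues
= 1/22 + 10/22 + 10/22 + 3/22 + 4/22 + 5/22
= 33/22
= 1.5000

1.5000


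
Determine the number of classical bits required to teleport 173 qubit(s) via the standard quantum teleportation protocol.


Quantum teleportation requires 2 classical bits per qubit teleported.
173 qubit(s) -> 2 * 173 = 346 classical bits

346


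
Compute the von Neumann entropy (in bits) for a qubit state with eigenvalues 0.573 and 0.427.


S = -p*log2(p) - (1-p)*log2(1-p)
p = 0.5730, 1-p = 0.4270
= -0.5730 * log2(0.5730) - 0.4270 * log2(0.4270)
= -(-0.4603) - (-0.5242)
= 0.9846

0.9846


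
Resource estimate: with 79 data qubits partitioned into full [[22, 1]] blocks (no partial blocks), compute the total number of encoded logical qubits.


Each code block uses 22 physical qubits for 1 logical qubit(s).
Number of complete blocks = floor(79 / 22) = 3
Logical qubits = 3 * 1
= 3

3


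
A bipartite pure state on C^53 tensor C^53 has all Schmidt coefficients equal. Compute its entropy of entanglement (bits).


For a maximally entangled state in d x d:
S = log2(d) = log2(53)
= 5.7279

5.7279


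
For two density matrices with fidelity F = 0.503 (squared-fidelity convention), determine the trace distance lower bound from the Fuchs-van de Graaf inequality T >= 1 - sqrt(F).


Fuchs-van de Graaf (squared-fidelity convention): 1 - sqrt(F) <= T <= sqrt(1 - F).
Lower bound: T >= 1 - sqrt(F)
sqrt(F) = sqrt(0.503) = 0.7092
T >= 1 - 0.7092
T >= 0.2908

0.2908


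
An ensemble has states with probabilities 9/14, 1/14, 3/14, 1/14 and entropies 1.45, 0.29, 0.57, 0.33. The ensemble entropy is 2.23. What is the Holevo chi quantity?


chi = S(rho) - sum_i p_i * S(rho_i)
Weighted entropy = 9/14 * 1.45 + 1/14 * 0.29 + 3/14 * 0.57 + 1/14 * 0.33
= 1.0986
chi = 2.23 - 1.0986
= 1.1314

1.1314


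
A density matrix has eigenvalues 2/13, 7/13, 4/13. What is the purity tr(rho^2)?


tr(rho^2) = sum of eigenvalues squared
= (2/13)^2 + (7/13)^2 + (4/13)^2
= (4 + 49 + 16) / 169
= 69/169
= 0.4083

0.4083


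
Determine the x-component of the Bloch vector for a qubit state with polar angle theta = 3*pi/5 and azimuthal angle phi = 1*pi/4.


theta = 1.8850, phi = 0.7854
r_x = sin(theta)*cos(phi) = 0.9511 * 0.7071
r_x = 0.6725

0.6725


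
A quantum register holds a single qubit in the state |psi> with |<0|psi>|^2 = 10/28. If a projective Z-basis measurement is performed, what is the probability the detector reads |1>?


|alpha|^2 = 10/28 = 0.3571
|beta|^2 = 1 - 10/28 = 18/28 = 0.6429
P(|1>) = |beta|^2 = 0.6429

0.6429


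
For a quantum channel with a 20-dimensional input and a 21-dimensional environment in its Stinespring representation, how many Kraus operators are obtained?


Tracing out the environment in an orthonormal basis {|i>_E} gives Kraus operators K_i = <i|_E U |0>_E.
Number of Kraus operators = dim(H_env) = d_env
= 21

21


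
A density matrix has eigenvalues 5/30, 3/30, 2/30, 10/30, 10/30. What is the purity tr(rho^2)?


tr(rho^2) = sum of eigenvalues squared
= (5/30)^2 + (3/30)^2 + (2/30)^2 + (10/30)^2 + (10/30)^2
= (25 + 9 + 4 + 100 + 100) / 900
= 238/900
= 0.2644

0.2644


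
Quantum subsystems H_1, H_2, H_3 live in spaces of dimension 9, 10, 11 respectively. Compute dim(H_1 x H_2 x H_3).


dim(H_1 x H_2 x H_3) = 9 * 10 * 11
= 90 * 11
= 990

990


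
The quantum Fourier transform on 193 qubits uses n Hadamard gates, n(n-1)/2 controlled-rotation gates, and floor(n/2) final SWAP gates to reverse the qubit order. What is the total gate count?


Hadamard gates: 193
Controlled rotations: n*(n-1)/2 = 193*192/2 = 18528
SWAP gates: floor(n/2) = floor(193/2) = 96
Total = 193 + 18528 + 96
= 18817

18817


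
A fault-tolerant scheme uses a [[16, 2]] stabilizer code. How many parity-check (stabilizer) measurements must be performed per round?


For an [[n,k]] stabilizer code:
Number of stabilizer generators = n - k
= 16 - 2
= 14

14


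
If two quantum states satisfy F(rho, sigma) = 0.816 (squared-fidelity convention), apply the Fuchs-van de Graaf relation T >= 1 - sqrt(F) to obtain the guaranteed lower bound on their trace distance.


Fuchs-van de Graaf (squared-fidelity convention): 1 - sqrt(F) <= T <= sqrt(1 - F).
Lower bound: T >= 1 - sqrt(F)
sqrt(F) = sqrt(0.816) = 0.9033
T >= 1 - 0.9033
T >= 0.0967

0.0967


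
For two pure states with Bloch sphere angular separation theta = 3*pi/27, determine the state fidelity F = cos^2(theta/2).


For states separated by angle theta on Bloch sphere:
F = cos^2(theta/2)
theta = 3*pi/27 = 0.3491
theta/2 = 0.1745
cos(theta/2) = 0.9848
F = 0.9698

0.9698


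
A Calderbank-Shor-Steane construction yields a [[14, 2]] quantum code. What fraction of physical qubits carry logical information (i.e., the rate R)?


Code rate R = k/n
= 2/14
= 0.1429

0.1429


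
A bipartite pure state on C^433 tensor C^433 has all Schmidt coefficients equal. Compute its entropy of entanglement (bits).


For a maximally entangled state in d x d:
S = log2(d) = log2(433)
= 8.7582

8.7582


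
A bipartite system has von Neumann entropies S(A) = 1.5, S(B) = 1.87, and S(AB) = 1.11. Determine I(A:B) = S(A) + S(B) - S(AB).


I(A:B) = S(A) + S(B) - S(AB)
= 1.5 + 1.87 - 1.11
= 2.2600

2.2600


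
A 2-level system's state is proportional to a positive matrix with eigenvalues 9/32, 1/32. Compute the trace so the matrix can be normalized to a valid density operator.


tr(M) = sum of eigenvalues
= 9/32 + 1/32
= 10/32
= 0.3125

0.3125


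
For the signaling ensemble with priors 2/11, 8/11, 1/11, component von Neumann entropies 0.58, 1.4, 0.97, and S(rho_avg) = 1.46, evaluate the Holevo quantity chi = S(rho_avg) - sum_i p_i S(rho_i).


chi = S(rho) - sum_i p_i * S(rho_i)
Weighted entropy = 2/11 * 0.58 + 8/11 * 1.4 + 1/11 * 0.97
= 1.2118
chi = 1.46 - 1.2118
= 0.2482

0.2482


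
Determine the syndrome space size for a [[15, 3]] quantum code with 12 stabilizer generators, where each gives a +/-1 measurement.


Each stabilizer generator gives a binary (+1 or -1) measurement outcome.
With 12 independent generators:
Total syndromes = 2^12
= 4096

4096


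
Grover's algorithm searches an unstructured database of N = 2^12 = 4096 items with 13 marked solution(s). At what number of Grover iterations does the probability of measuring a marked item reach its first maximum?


After j Grover iterations the success probability is P(j) = sin^2((2j+1)*theta), where sin(theta) = sqrt(k/N).
N = 2^12 = 4096, k = 13
sin(theta) = sqrt(k/N) = 0.05633673868
theta = arcsin(sqrt(k/N)) = 0.05636658184 rad
P(j) reaches its first maximum when (2j+1)*theta is as close as possible to pi/2, i.e. j = round(pi/(4*theta) - 1/2).
pi/(4*theta) - 1/2 = 13.4338
(For comparison, the common estimate pi/4 * sqrt(N/k) = 13.9411; the exact maximiser is used here.)
Optimal iterations = 13

13


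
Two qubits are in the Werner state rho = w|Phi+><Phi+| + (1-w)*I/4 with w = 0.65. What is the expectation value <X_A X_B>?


|Phi+> = (|00> + |11>)/sqrt(2)
For the pure Bell state, <X_A X_B> = +1 (Bell-state Pauli correlator).
The maximally-mixed part I/4 has tr(I/4 * P tensor P) = 0 for any traceless Pauli P.
So <X_A X_B>_rho = w * (+1) + (1 - w) * 0
= 0.65 * (+1)
= 0.6500

0.6500


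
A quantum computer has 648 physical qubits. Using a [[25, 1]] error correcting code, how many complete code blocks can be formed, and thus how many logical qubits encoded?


Each code block uses 25 physical qubits for 1 logical qubit(s).
Number of complete blocks = floor(648 / 25) = 25
Logical qubits = 25 * 1
= 25

25


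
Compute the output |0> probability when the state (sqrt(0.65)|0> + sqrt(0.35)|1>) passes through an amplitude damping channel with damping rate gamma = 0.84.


For amplitude damping with parameter gamma on state sqrt(a)|0> + sqrt(b)|1>:
alpha^2 = 0.65, beta^2 = 0.35
P(|0>) = alpha^2 + gamma * beta^2
= 0.65 + 0.84 * 0.35
= 0.65 + 0.2940
= 0.9440

0.9440


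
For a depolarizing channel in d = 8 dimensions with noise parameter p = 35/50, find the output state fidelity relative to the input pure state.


F = (1-p) + p/d
= (1 - 0.7000) + 0.7000/8
= 0.3000 + 0.0875
= 0.3875

0.3875


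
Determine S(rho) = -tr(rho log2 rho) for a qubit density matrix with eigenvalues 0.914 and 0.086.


S = -p*log2(p) - (1-p)*log2(1-p)
p = 0.9140, 1-p = 0.0860
= -0.9140 * log2(0.9140) - 0.0860 * log2(0.0860)
= -(-0.1186) - (-0.3044)
= 0.4230

0.4230


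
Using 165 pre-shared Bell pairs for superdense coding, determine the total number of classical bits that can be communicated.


Superdense coding allows 2 classical bits per shared entangled pair.
165 pair(s) -> 2 * 165 = 330 classical bits

330


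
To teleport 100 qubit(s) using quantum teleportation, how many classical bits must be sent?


Quantum teleportation requires 2 classical bits per qubit teleported.
100 qubit(s) -> 2 * 100 = 200 classical bits

200


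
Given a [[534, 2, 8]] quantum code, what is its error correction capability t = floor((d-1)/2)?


Code parameters: [[534, 2, 8]], distance d = 8.
Number of correctable errors = floor((d-1)/2)
= floor((8 - 1)/2)
= floor(7/2)
= 3

3


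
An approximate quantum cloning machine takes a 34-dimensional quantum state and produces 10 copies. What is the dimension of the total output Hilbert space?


Output space = H^(tensor 10) where dim(H) = 34
dim = 34^10
= 1156 (after 2 factors)
= 39304 (after 3 factors)
= 1336336 (after 4 factors)
= 45435424 (after 5 factors)
= 1544804416 (after 6 factors)
= 52523350144 (after 7 factors)
= 1785793904896 (after 8 factors)
= 60716992766464 (after 9 factors)
= 2064377754059776 (after 10 factors)
= 2064377754059776

2064377754059776


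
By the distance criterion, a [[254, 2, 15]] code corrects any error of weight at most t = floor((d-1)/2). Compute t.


Code parameters: [[254, 2, 15]], distance d = 15.
Number of correctable errors = floor((d-1)/2)
= floor((15 - 1)/2)
= floor(14/2)
= 7

7


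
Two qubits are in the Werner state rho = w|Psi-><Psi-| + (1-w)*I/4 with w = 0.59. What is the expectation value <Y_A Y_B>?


|Psi-> = (|01> - |10>)/sqrt(2)
For the pure Bell state, <Y_A Y_B> = -1 (Bell-state Pauli correlator).
The maximally-mixed part I/4 has tr(I/4 * P tensor P) = 0 for any traceless Pauli P.
So <Y_A Y_B>_rho = w * (-1) + (1 - w) * 0
= 0.59 * (-1)
= -0.5900

-0.5900


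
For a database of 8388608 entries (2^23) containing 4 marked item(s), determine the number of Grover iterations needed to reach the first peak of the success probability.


After j Grover iterations the success probability is P(j) = sin^2((2j+1)*theta), where sin(theta) = sqrt(k/N).
N = 2^23 = 8388608, k = 4
sin(theta) = sqrt(k/N) = 0.000690533966
theta = arcsin(sqrt(k/N)) = 0.0006905340209 rad
P(j) reaches its first maximum when (2j+1)*theta is as close as possible to pi/2, i.e. j = round(pi/(4*theta) - 1/2).
pi/(4*theta) - 1/2 = 1136.8779
(For comparison, the common estimate pi/4 * sqrt(N/k) = 1137.3780; the exact maximiser is used here.)
Optimal iterations = 1137

1137
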